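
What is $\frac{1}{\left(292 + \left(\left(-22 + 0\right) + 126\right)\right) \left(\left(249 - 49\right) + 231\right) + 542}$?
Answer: $\frac{1}{171218} \approx 5.8405 \cdot 10^{-6}$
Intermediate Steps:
$\frac{1}{\left(292 + \left(\left(-22 + 0\right) + 126\right)\right) \left(\left(249 - 49\right) + 231\right) + 542} = \frac{1}{\left(292 + \left(-22 + 126\right)\right) \left(200 + 231\right) + 542} = \frac{1}{\left(292 + 104\right) 431 + 542} = \frac{1}{396 \cdot 431 + 542} = \frac{1}{170676 + 542} = \frac{1}{171218}$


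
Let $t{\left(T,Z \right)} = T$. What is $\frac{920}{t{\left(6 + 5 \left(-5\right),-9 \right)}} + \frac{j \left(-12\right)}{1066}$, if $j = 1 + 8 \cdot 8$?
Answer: $- \frac{38290}{779} \approx -49.153$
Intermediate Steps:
$j = 65$ ($j = 1 + 64 = 65$)
$\frac{920}{t{\left(6 + 5 \left(-5\right),-9 \right)}} + \frac{j \left(-12\right)}{1066} = \frac{920}{6 + 5 \left(-5\right)} + \frac{65 \left(-12\right)}{1066} = \frac{920}{6 - 25} - \frac{30}{41} = \frac{920}{-19} - \frac{30}{41} = 920 \left(- \frac{1}{19}\right) - \frac{30}{41} = - \frac{920}{19} - \frac{30}{41} = - \frac{38290}{779}$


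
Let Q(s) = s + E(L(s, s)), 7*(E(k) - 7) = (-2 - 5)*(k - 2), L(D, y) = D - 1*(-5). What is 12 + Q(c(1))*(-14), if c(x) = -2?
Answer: -44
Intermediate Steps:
L(D, y) = 5 + D (L(D, y) = D + 5 = 5 + D)
E(k) = 9 - k (E(k) = 7 + ((-2 - 5)*(k - 2))/7 = 7 + (-7*(-2 + k))/7 = 7 + (14 - 7*k)/7 = 7 + (2 - k) = 9 - k)
Q(s) = 4 (Q(s) = s + (9 - (5 + s)) = s + (9 + (-5 - s)) = s + (4 - s) = 4)
12 + Q(c(1))*(-14) = 12 + 4*(-14) = 12 - 56 = -44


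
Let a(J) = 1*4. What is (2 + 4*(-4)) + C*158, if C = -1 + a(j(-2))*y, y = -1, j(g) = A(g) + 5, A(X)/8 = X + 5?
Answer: -804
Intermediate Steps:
A(X) = 40 + 8*X (A(X) = 8*(X + 5) = 8*(5 + X) = 40 + 8*X)
j(g) = 45 + 8*g (j(g) = (40 + 8*g) + 5 = 45 + 8*g)
a(J) = 4
C = -5 (C = -1 + 4*(-1) = -1 - 4 = -5)
(2 + 4*(-4)) + C*158 = (2 + 4*(-4)) - 5*158 = (2 - 16) - 790 = -14 - 790 = -804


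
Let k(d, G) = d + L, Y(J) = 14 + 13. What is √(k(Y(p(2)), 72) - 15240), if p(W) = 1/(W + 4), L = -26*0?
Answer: I*√15213 ≈ 123.34*I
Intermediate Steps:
L = 0
p(W) = 1/(4 + W)
Y(J) = 27
k(d, G) = d (k(d, G) = d + 0 = d)
√(k(Y(p(2)), 72) - 15240) = √(27 - 15240) = √(-15213) = I*√15213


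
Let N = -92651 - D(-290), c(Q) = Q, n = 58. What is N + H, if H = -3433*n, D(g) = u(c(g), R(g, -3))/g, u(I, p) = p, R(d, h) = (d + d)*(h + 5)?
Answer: -291769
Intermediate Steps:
R(d, h) = 2*d*(5 + h) (R(d, h) = (2*d)*(5 + h) = 2*d*(5 + h))
D(g) = 4 (D(g) = (2*g*(5 - 3))/g = (2*g*2)/g = (4*g)/g = 4)
H = -199114 (H = -3433*58 = -199114)
N = -92655 (N = -92651 - 1*4 = -92651 - 4 = -92655)
N + H = -92655 - 199114 = -291769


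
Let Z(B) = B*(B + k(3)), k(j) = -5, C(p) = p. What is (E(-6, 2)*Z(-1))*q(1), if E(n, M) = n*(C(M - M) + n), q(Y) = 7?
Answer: 1512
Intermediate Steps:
E(n, M) = n² (E(n, M) = n*((M - M) + n) = n*(0 + n) = n*n = n²)
Z(B) = B*(-5 + B) (Z(B) = B*(B - 5) = B*(-5 + B))
(E(-6, 2)*Z(-1))*q(1) = ((-6)²*(-(-5 - 1)))*7 = (36*(-1*(-6)))*7 = (36*6)*7 = 216*7 = 1512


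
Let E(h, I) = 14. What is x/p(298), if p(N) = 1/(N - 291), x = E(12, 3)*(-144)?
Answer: -14112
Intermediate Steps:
x = -2016 (x = 14*(-144) = -2016)
p(N) = 1/(-291 + N)
x/p(298) = -2016/(1/(-291 + 298)) = -2016/(1/7) = -2016/⅐ = -2016*7 = -14112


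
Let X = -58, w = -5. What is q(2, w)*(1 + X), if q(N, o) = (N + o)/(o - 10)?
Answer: -57/5 ≈ -11.400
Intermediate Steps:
q(N, o) = (N + o)/(-10 + o)
q(2, w)*(1 + X) = ((2 - 5)/(-10 - 5))*(1 - 58) = (-3/(-15))*(-57) = -1/15*(-3)*(-57) = (⅕)*(-57) = -57/5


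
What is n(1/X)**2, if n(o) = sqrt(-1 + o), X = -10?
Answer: -11/10 ≈ -1.1000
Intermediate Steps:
n(1/X)**2 = (sqrt(-1 + 1/(-10)))**2 = (sqrt(-1 - 1/10))**2 = (sqrt(-11/10))**2 = (I*sqrt(110)/10)**2 = -11/10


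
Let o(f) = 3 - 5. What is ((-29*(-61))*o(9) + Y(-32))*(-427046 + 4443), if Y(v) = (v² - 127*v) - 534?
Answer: -429364648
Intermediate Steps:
o(f) = -2
Y(v) = -534 + v² - 127*v
((-29*(-61))*o(9) + Y(-32))*(-427046 + 4443) = (-29*(-61)*(-2) + (-534 + (-32)² - 127*(-32)))*(-427046 + 4443) = (1769*(-2) + (-534 + 1024 + 4064))*(-422603) = (-3538 + 4554)*(-422603) = 1016*(-422603) = -429364648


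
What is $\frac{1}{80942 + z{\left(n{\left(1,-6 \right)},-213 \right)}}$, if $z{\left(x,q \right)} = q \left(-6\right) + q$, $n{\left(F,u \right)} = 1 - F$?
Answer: $\frac{1}{82007} \approx 1.2194 \cdot 10^{-5}$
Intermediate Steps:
$z{\left(x,q \right)} = - 5 q$ ($z{\left(x,q \right)} = - 6 q + q = - 5 q$)
$\frac{1}{80942 + z{\left(n{\left(1,-6 \right)},-213 \right)}} = \frac{1}{80942 - -1065} = \frac{1}{80942 + 1065} = \frac{1}{82007}$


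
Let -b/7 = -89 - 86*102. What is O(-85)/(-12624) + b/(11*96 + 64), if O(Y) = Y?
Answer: 6992179/126240 ≈ 55.388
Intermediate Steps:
b = 62027 (b = -7*(-89 - 86*102) = -7*(-89 - 8772) = -7*(-8861) = 62027)
O(-85)/(-12624) + b/(11*96 + 64) = -85/(-12624) + 62027/(11*96 + 64) = -85*(-1/12624) + 62027/(1056 + 64) = 85/12624 + 62027/1120 = 85/12624 + 62027*(1/1120) = 85/12624 + 8861/160 = 6992179/126240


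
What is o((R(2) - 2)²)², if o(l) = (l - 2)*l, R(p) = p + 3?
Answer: 3969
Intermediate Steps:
R(p) = 3 + p
o(l) = l*(-2 + l) (o(l) = (-2 + l)*l = l*(-2 + l))
o((R(2) - 2)²)² = (((3 + 2) - 2)²*(-2 + ((3 + 2) - 2)²))² = ((5 - 2)²*(-2 + (5 - 2)²))² = (3²*(-2 + 3²))² = (9*(-2 + 9))² = (9*7)² = 63² = 3969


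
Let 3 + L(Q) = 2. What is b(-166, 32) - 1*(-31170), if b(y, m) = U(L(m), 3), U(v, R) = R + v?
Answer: 31172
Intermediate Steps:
L(Q) = -1 (L(Q) = -3 + 2 = -1)
b(y, m) = 2 (b(y, m) = 3 - 1 = 2)
b(-166, 32) - 1*(-31170) = 2 - 1*(-31170) = 2 + 31170 = 31172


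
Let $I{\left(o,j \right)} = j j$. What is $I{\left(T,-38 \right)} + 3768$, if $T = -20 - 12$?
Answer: $5212$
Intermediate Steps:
$T = -32$
$I{\left(o,j \right)} = j^{2}$
$I{\left(T,-38 \right)} + 3768 = \left(-38\right)^{2} + 3768 = 1444 + 3768 = 5212$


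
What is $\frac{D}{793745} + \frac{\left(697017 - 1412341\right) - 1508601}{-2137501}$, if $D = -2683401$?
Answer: $- \frac{3970542971776}{1696630731245} \approx -2.3403$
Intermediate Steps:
$\frac{D}{793745} + \frac{\left(697017 - 1412341\right) - 1508601}{-2137501} = - \frac{2683401}{793745} + \frac{\left(697017 - 1412341\right) - 1508601}{-2137501} = \left(-2683401\right) \frac{1}{793745} + \left(-715324 - 1508601\right) \left(- \frac{1}{2137501}\right) = - \frac{2683401}{793745} - - \frac{2223925}{2137501} = - \frac{2683401}{793745} + \frac{2223925}{2137501} = - \frac{3970542971776}{1696630731245}$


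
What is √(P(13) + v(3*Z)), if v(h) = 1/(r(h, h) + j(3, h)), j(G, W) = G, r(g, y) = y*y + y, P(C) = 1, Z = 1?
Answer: 4*√15/15 ≈ 1.0328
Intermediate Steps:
r(g, y) = y + y² (r(g, y) = y² + y = y + y²)
v(h) = 1/(3 + h*(1 + h)) (v(h) = 1/(h*(1 + h) + 3) = 1/(3 + h*(1 + h)))
√(P(13) + v(3*Z)) = √(1 + 1/(3 + (3*1)*(1 + 3*1))) = √(1 + 1/(3 + 3*(1 + 3))) = √(1 + 1/(3 + 3*4)) = √(1 + 1/(3 + 12)) = √(1 + 1/15) = √(16/15) = 4*√15/15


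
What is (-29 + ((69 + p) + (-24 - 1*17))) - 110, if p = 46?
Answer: -65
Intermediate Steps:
(-29 + ((69 + p) + (-24 - 1*17))) - 110 = (-29 + ((69 + 46) + (-24 - 1*17))) - 110 = (-29 + (115 + (-24 - 17))) - 110 = (-29 + (115 - 41)) - 110 = (-29 + 74) - 110 = 45 - 110 = -65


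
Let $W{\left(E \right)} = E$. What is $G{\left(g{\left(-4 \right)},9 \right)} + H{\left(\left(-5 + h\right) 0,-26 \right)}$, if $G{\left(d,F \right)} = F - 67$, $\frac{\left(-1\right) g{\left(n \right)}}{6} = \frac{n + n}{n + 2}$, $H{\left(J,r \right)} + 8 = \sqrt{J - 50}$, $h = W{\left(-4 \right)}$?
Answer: $-66 + 5 i \sqrt{2} \approx -66.0 + 7.0711 i$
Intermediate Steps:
$h = -4$
$H{\left(J,r \right)} = -8 + \sqrt{-50 + J}$ ($H{\left(J,r \right)} = -8 + \sqrt{J - 50} = -8 + \sqrt{-50 + J}$)
$g{\left(n \right)} = - \frac{12 n}{2 + n}$ ($g{\left(n \right)} = - 6 \frac{n + n}{n + 2} = - 6 \frac{2 n}{2 + n} = - \frac{12 n}{2 + n}$)
$G{\left(d,F \right)} = -67 + F$
$G{\left(g{\left(-4 \right)},9 \right)} + H{\left(\left(-5 + h\right) 0,-26 \right)} = \left(-67 + 9\right) - \left(8 - \sqrt{-50 + \left(-5 - 4\right) 0}\right) = -58 - \left(8 - \sqrt{-50 - 0}\right) = -58 - \left(8 - \sqrt{-50 + 0}\right) = -58 - \left(8 - \sqrt{-50}\right) = -58 - \left(8 - 5 i \sqrt{2}\right) = -66 + 5 i \sqrt{2}$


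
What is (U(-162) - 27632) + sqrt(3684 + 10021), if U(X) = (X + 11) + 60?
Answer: -27723 + sqrt(13705) ≈ -27606.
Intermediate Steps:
U(X) = 71 + X (U(X) = (11 + X) + 60 = 71 + X)
(U(-162) - 27632) + sqrt(3684 + 10021) = ((71 - 162) - 27632) + sqrt(3684 + 10021) = (-91 - 27632) + sqrt(13705) = -27723 + sqrt(13705)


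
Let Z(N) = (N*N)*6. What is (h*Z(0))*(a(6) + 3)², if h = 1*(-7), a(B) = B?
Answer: 0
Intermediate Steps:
h = -7
Z(N) = 6*N² (Z(N) = N²*6 = 6*N²)
(h*Z(0))*(a(6) + 3)² = (-42*0²)*(6 + 3)² = -42*0*9² = -7*0*81 = 0*81 = 0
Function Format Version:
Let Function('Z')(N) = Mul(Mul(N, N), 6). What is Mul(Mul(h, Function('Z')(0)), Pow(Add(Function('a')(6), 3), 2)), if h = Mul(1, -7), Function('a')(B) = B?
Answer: 0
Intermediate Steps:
h = -7
Function('Z')(N) = Mul(6, Pow(N, 2)) (Function('Z')(N) = Mul(Pow(N, 2), 6) = Mul(6, Pow(N, 2)))
Mul(Mul(h, Function('Z')(0)), Pow(Add(Function('a')(6), 3), 2)) = Mul(Mul(-7, Mul(6, Pow(0, 2))), Pow(Add(6, 3), 2)) = Mul(Mul(-7, Mul(6, 0)), Pow(9, 2)) = Mul(Mul(-7, 0), 81) = Mul(0, 81) = 0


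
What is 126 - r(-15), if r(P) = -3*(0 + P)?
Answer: 81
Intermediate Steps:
r(P) = -3*P
126 - r(-15) = 126 - (-3)*(-15) = 126 - 1*45 = 126 - 45 = 81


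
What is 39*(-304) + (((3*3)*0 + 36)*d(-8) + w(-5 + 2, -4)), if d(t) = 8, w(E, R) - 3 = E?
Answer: -11568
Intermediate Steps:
w(E, R) = 3 + E
39*(-304) + (((3*3)*0 + 36)*d(-8) + w(-5 + 2, -4)) = 39*(-304) + (((3*3)*0 + 36)*8 + (3 + (-5 + 2))) = -11856 + ((9*0 + 36)*8 + (3 - 3)) = -11856 + ((0 + 36)*8 + 0) = -11856 + (36*8 + 0) = -11856 + (288 + 0) = -11856 + 288 = -11568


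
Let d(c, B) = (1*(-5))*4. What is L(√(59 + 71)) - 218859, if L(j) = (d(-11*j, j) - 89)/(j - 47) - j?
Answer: -455002738/2079 - 1970*√130/2079 ≈ -2.1887e+5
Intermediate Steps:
d(c, B) = -20 (d(c, B) = -5*4 = -20)
L(j) = -j - 109/(-47 + j) (L(j) = (-20 - 89)/(j - 47) - j = -109/(-47 + j) - j = -j - 109/(-47 + j))
L(√(59 + 71)) - 218859 = (-109 - (√(59 + 71))² + 47*√(59 + 71))/(-47 + √(59 + 71)) - 218859 = (-109 - (√130)² + 47*√130)/(-47 + √130) - 218859 = (-109 - 1*130 + 47*√130)/(-47 + √130) - 218859 = (-109 - 130 + 47*√130)/(-47 + √130) - 218859 = (-239 + 47*√130)/(-47 + √130) - 218859 = -218859 + (-239 + 47*√130)/(-47 + √130)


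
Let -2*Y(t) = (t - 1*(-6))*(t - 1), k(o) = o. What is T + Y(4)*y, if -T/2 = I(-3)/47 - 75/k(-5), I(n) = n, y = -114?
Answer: 78966/47 ≈ 1680.1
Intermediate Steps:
T = -1404/47 (T = -2*(-3/47 - 75/(-5)) = -2*(-3*1/47 - 75*(-1/5)) = -2*(-3/47 + 15) = -2*702/47 = -1404/47 ≈ -29.872)
Y(t) = -(-1 + t)*(6 + t)/2 (Y(t) = -(t - 1*(-6))*(t - 1)/2 = -(t + 6)*(-1 + t)/2 = -(6 + t)*(-1 + t)/2 = -(-1 + t)*(6 + t)/2)
T + Y(4)*y = -1404/47 + (3 - 5/2*4 - 1/2*4**2)*(-114) = -1404/47 + (3 - 10 - 1/2*16)*(-114) = -1404/47 + (3 - 10 - 8)*(-114) = -1404/47 - 15*(-114) = -1404/47 + 1710 = 78966/47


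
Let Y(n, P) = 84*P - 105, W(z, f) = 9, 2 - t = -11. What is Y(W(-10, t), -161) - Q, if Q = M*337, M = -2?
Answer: -12955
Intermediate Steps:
t = 13 (t = 2 - 1*(-11) = 2 + 11 = 13)
Q = -674 (Q = -2*337 = -674)
Y(n, P) = -105 + 84*P
Y(W(-10, t), -161) - Q = (-105 + 84*(-161)) - 1*(-674) = (-105 - 13524) + 674 = -13629 + 674 = -12955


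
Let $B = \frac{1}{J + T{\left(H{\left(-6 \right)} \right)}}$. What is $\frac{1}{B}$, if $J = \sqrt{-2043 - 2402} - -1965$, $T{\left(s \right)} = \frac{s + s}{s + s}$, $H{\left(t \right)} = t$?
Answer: $1966 + i \sqrt{4445} \approx 1966.0 + 66.671 i$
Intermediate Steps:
$T{\left(s \right)} = 1$ ($T{\left(s \right)} = \frac{2 s}{2 s} = 2 s \frac{1}{2 s} = 1$)
$J = 1965 + i \sqrt{4445}$ ($J = \sqrt{-4445} + 1965 = i \sqrt{4445} + 1965 = 1965 + i \sqrt{4445} \approx 1965.0 + 66.671 i$)
$B = \frac{1}{1966 + i \sqrt{4445}}$ ($B = \frac{1}{\left(1965 + i \sqrt{4445}\right) + 1} = \frac{1}{1966 + i \sqrt{4445}} \approx 0.00050806 - 1.7229 \cdot 10^{-5} i$)
$\frac{1}{B} = \frac{1}{\frac{1966}{3869601} - \frac{i \sqrt{4445}}{3869601}}$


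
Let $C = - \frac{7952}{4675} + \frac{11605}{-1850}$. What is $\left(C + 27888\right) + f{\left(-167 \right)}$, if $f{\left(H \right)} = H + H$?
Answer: $\frac{9529547717}{345950} \approx 27546.0$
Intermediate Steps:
$f{\left(H \right)} = 2 H$
$C = - \frac{2758583}{345950}$ ($C = \left(-7952\right) \frac{1}{4675} + 11605 \left(- \frac{1}{1850}\right) = - \frac{7952}{4675} - \frac{2321}{370} = - \frac{2758583}{345950} \approx -7.9739$)
$\left(C + 27888\right) + f{\left(-167 \right)} = \left(- \frac{2758583}{345950} + 27888\right) + 2 \left(-167\right) = \frac{9645095017}{345950} - 334 = \frac{9529547717}{345950}$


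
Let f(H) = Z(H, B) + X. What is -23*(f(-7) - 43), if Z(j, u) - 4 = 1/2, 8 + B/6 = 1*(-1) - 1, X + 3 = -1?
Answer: 1955/2 ≈ 977.50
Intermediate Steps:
X = -4 (X = -3 - 1 = -4)
B = -60 (B = -48 + 6*(1*(-1) - 1) = -48 + 6*(-1 - 1) = -48 + 6*(-2) = -48 - 12 = -60)
Z(j, u) = 9/2 (Z(j, u) = 4 + 1/2 = 4 + ½ = 9/2)
f(H) = ½ (f(H) = 9/2 - 4 = ½)
-23*(f(-7) - 43) = -23*(½ - 43) = -23*(-85/2) = 1955/2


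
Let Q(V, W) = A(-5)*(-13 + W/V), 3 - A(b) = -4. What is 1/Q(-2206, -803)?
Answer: -2206/195125 ≈ -0.011306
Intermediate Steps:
A(b) = 7 (A(b) = 3 - 1*(-4) = 3 + 4 = 7)
Q(V, W) = -91 + 7*W/V (Q(V, W) = 7*(-13 + W/V) = -91 + 7*W/V)
1/Q(-2206, -803) = 1/(-91 + 7*(-803)/(-2206)) = 1/(-91 + 7*(-803)*(-1/2206)) = 1/(-91 + 5621/2206) = 1/(-195125/2206) = -2206/195125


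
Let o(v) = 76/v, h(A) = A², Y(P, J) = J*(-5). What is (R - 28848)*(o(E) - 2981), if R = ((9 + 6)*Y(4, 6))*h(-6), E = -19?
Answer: 134468280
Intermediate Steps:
Y(P, J) = -5*J
R = -16200 (R = ((9 + 6)*(-5*6))*(-6)² = (15*(-30))*36 = -450*36 = -16200)
(R - 28848)*(o(E) - 2981) = (-16200 - 28848)*(76/(-19) - 2981) = -45048*(76*(-1/19) - 2981) = -45048*(-4 - 2981) = -45048*(-2985) = 134468280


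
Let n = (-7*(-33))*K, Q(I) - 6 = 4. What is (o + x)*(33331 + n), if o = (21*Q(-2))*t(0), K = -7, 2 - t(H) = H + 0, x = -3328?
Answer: -92224312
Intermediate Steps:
Q(I) = 10 (Q(I) = 6 + 4 = 10)
t(H) = 2 - H (t(H) = 2 - (H + 0) = 2 - H)
n = -1617 (n = -7*(-33)*(-7) = 231*(-7) = -1617)
o = 420 (o = (21*10)*(2 - 1*0) = 210*(2 + 0) = 210*2 = 420)
(o + x)*(33331 + n) = (420 - 3328)*(33331 - 1617) = -2908*31714 = -92224312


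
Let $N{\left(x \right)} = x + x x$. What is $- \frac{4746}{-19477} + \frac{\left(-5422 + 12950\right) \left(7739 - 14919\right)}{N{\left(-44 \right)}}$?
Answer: $- \frac{263185781662}{9212621} \approx -28568.0$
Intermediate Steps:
$N{\left(x \right)} = x + x^{2}$
$- \frac{4746}{-19477} + \frac{\left(-5422 + 12950\right) \left(7739 - 14919\right)}{N{\left(-44 \right)}} = - \frac{4746}{-19477} + \frac{\left(-5422 + 12950\right) \left(7739 - 14919\right)}{\left(-44\right) \left(1 - 44\right)} = \left(-4746\right) \left(- \frac{1}{19477}\right) + \frac{7528 \left(-7180\right)}{\left(-44\right) \left(-43\right)} = \frac{4746}{19477} - \frac{54051040}{1892} = \frac{4746}{19477} - \frac{13512760}{473} = - \frac{263185781662}{9212621}$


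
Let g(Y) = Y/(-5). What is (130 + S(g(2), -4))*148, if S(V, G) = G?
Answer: 18648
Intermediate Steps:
g(Y) = -Y/5 (g(Y) = Y*(-⅕) = -Y/5)
(130 + S(g(2), -4))*148 = (130 - 4)*148 = 126*148 = 18648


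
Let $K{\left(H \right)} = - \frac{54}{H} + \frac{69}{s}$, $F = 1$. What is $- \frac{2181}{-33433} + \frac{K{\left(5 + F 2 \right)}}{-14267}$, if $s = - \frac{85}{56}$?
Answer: $\frac{19571967819}{283808223545} \approx 0.068962$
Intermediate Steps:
$s = - \frac{85}{56}$ ($s = \left(-85\right) \frac{1}{56} = - \frac{85}{56} \approx -1.5179$)
$K{\left(H \right)} = - \frac{3864}{85} - \frac{54}{H}$ ($K{\left(H \right)} = - \frac{54}{H} + \frac{69}{- \frac{85}{56}} = - \frac{54}{H} + 69 \left(- \frac{56}{85}\right) = - \frac{54}{H} - \frac{3864}{85} = - \frac{3864}{85} - \frac{54}{H}$)
$- \frac{2181}{-33433} + \frac{K{\left(5 + F 2 \right)}}{-14267} = - \frac{2181}{-33433} + \frac{- \frac{3864}{85} - \frac{54}{5 + 1 \cdot 2}}{-14267} = \left(-2181\right) \left(- \frac{1}{33433}\right) + \left(- \frac{3864}{85} - \frac{54}{5 + 2}\right) \left(- \frac{1}{14267}\right) = \frac{2181}{33433} + \left(- \frac{3864}{85} - \frac{54}{7}\right) \left(- \frac{1}{14267}\right) = \frac{2181}{33433} - - \frac{31638}{8488865} = \frac{2181}{33433} + \frac{31638}{8488865} = \frac{19571967819}{283808223545}$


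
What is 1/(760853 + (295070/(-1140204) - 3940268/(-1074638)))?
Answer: 306326636538/233070584293821917 ≈ 1.3143e-6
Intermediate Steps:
1/(760853 + (295070/(-1140204) - 3940268/(-1074638))) = 1/(760853 + (295070*(-1/1140204) - 3940268*(-1/1074638))) = 1/(760853 + (-147535/570102 + 1970134/537319)) = 1/(760853 + 1043903975003/306326636538) = 1/(233070584293821917/306326636538) = 306326636538/233070584293821917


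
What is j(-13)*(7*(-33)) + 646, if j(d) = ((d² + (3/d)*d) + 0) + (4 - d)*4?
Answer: -54794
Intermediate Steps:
j(d) = 19 + d² - 4*d (j(d) = ((d² + 3) + 0) + (16 - 4*d) = ((3 + d²) + 0) + (16 - 4*d) = (3 + d²) + (16 - 4*d) = 19 + d² - 4*d)
j(-13)*(7*(-33)) + 646 = (19 + (-13)² - 4*(-13))*(7*(-33)) + 646 = (19 + 169 + 52)*(-231) + 646 = 240*(-231) + 646 = -55440 + 646 = -54794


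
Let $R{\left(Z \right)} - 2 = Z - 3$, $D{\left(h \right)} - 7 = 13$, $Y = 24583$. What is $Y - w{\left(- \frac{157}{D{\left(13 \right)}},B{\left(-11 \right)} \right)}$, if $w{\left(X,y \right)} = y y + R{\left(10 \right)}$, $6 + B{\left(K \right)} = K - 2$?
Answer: $24213$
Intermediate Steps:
$B{\left(K \right)} = -8 + K$ ($B{\left(K \right)} = -6 + \left(K - 2\right) = -6 + \left(-2 + K\right) = -8 + K$)
$D{\left(h \right)} = 20$ ($D{\left(h \right)} = 7 + 13 = 20$)
$R{\left(Z \right)} = -1 + Z$ ($R{\left(Z \right)} = 2 + \left(Z - 3\right) = 2 + \left(-3 + Z\right) = -1 + Z$)
$w{\left(X,y \right)} = 9 + y^{2}$ ($w{\left(X,y \right)} = y y + \left(-1 + 10\right) = y^{2} + 9 = 9 + y^{2}$)
$Y - w{\left(- \frac{157}{D{\left(13 \right)}},B{\left(-11 \right)} \right)} = 24583 - \left(9 + \left(-8 - 11\right)^{2}\right) = 24583 - \left(9 + \left(-19\right)^{2}\right) = 24583 - \left(9 + 361\right) = 24583 - 370 = 24213$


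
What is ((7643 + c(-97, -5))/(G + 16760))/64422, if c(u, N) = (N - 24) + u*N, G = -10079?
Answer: 8099/430403382 ≈ 1.8817e-5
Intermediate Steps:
c(u, N) = -24 + N + N*u (c(u, N) = (-24 + N) + N*u = -24 + N + N*u)
((7643 + c(-97, -5))/(G + 16760))/64422 = ((7643 + (-24 - 5 - 5*(-97)))/(-10079 + 16760))/64422 = ((7643 + (-24 - 5 + 485))/6681)*(1/64422) = ((7643 + 456)*(1/6681))*(1/64422) = (8099*(1/6681))*(1/64422) = (8099/6681)*(1/64422) = 8099/430403382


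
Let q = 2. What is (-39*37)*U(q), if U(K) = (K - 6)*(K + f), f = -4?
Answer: -11544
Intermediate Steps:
U(K) = (-6 + K)*(-4 + K) (U(K) = (K - 6)*(K - 4) = (-6 + K)*(-4 + K))
(-39*37)*U(q) = (-39*37)*(24 + 2² - 10*2) = -1443*(24 + 4 - 20) = -1443*8 = -11544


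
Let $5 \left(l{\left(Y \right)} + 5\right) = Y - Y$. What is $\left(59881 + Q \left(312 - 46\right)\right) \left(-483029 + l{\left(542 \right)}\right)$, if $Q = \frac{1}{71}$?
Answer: $- \frac{2053772172778}{71} \approx -2.8926 \cdot 10^{10}$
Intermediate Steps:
$Q = \frac{1}{71} \approx 0.014085$
$l{\left(Y \right)} = -5$ ($l{\left(Y \right)} = -5 + \frac{Y - Y}{5} = -5 + \frac{1}{5} \cdot 0 = -5 + 0 = -5$)
$\left(59881 + Q \left(312 - 46\right)\right) \left(-483029 + l{\left(542 \right)}\right) = \left(59881 + \frac{312 - 46}{71}\right) \left(-483029 - 5\right) = \left(59881 + \frac{1}{71} \cdot 266\right) \left(-483034\right) = \left(59881 + \frac{266}{71}\right) \left(-483034\right) = \frac{4251817}{71} \left(-483034\right) = - \frac{2053772172778}{71}$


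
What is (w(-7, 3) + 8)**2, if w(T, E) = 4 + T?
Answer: 25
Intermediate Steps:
(w(-7, 3) + 8)**2 = ((4 - 7) + 8)**2 = (-3 + 8)**2 = 5**2 = 25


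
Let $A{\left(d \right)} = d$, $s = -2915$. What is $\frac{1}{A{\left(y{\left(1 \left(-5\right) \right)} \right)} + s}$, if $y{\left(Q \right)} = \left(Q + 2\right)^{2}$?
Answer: $- \frac{1}{2906} \approx -0.00034412$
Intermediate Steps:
$y{\left(Q \right)} = \left(2 + Q\right)^{2}$
$\frac{1}{A{\left(y{\left(1 \left(-5\right) \right)} \right)} + s} = \frac{1}{\left(2 + 1 \left(-5\right)\right)^{2} - 2915} = \frac{1}{\left(2 - 5\right)^{2} - 2915} = \frac{1}{\left(-3\right)^{2} - 2915} = \frac{1}{9 - 2915} = \frac{1}{-2906} = - \frac{1}{2906}$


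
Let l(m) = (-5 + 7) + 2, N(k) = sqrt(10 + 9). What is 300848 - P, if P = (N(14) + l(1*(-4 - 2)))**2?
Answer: 300813 - 8*sqrt(19) ≈ 3.0078e+5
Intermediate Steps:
N(k) = sqrt(19)
l(m) = 4 (l(m) = 2 + 2 = 4)
P = (4 + sqrt(19))**2 (P = (sqrt(19) + 4)**2 = (4 + sqrt(19))**2 ≈ 69.871)
300848 - P = 300848 - (4 + sqrt(19))**2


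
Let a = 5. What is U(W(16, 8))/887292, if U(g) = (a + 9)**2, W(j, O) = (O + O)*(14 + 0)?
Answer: 1/4527 ≈ 0.00022090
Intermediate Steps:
W(j, O) = 28*O (W(j, O) = (2*O)*14 = 28*O)
U(g) = 196 (U(g) = (5 + 9)**2 = 14**2 = 196)
U(W(16, 8))/887292 = 196/887292 = 196*(1/887292) = 1/4527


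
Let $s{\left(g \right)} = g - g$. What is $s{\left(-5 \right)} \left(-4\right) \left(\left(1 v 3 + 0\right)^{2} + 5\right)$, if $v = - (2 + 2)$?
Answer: $0$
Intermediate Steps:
$s{\left(g \right)} = 0$
$v = -4$ ($v = \left(-1\right) 4 = -4$)
$s{\left(-5 \right)} \left(-4\right) \left(\left(1 v 3 + 0\right)^{2} + 5\right) = 0 \left(-4\right) \left(\left(1 \left(-4\right) 3 + 0\right)^{2} + 5\right) = 0 \left(\left(\left(-4\right) 3 + 0\right)^{2} + 5\right) = 0 \left(\left(-12 + 0\right)^{2} + 5\right) = 0 \left(\left(-12\right)^{2} + 5\right) = 0 \left(144 + 5\right) = 0 \cdot 149 = 0$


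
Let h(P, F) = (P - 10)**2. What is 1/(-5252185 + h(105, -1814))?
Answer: -1/5243160 ≈ -1.9072e-7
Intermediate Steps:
h(P, F) = (-10 + P)**2
1/(-5252185 + h(105, -1814)) = 1/(-5252185 + (-10 + 105)**2) = 1/(-5252185 + 95**2) = 1/(-5252185 + 9025) = 1/(-5243160) = -1/5243160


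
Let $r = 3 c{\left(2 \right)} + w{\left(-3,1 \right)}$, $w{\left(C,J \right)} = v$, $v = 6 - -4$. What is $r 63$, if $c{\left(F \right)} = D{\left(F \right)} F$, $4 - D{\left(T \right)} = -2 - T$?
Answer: $3654$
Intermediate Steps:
$v = 10$ ($v = 6 + 4 = 10$)
$w{\left(C,J \right)} = 10$
$D{\left(T \right)} = 6 + T$ ($D{\left(T \right)} = 4 - \left(-2 - T\right) = 4 + \left(2 + T\right) = 6 + T$)
$c{\left(F \right)} = F \left(6 + F\right)$ ($c{\left(F \right)} = \left(6 + F\right) F = F \left(6 + F\right)$)
$r = 58$ ($r = 3 \cdot 2 \left(6 + 2\right) + 10 = 3 \cdot 2 \cdot 8 + 10 = 3 \cdot 16 + 10 = 48 + 10 = 58$)
$r 63 = 58 \cdot 63 = 3654$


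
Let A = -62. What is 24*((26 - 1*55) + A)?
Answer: -2184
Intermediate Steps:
24*((26 - 1*55) + A) = 24*((26 - 1*55) - 62) = 24*((26 - 55) - 62) = 24*(-29 - 62) = 24*(-91) = -2184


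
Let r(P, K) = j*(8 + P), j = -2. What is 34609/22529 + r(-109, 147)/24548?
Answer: 427066295/276520946 ≈ 1.5444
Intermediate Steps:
r(P, K) = -16 - 2*P (r(P, K) = -2*(8 + P) = -16 - 2*P)
34609/22529 + r(-109, 147)/24548 = 34609/22529 + (-16 - 2*(-109))/24548 = 34609*(1/22529) + (-16 + 218)*(1/24548) = 34609/22529 + 202*(1/24548) = 34609/22529 + 101/12274 = 427066295/276520946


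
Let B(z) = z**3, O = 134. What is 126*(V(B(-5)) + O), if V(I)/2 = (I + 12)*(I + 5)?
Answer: 3434004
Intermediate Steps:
V(I) = 2*(5 + I)*(12 + I) (V(I) = 2*((I + 12)*(I + 5)) = 2*((12 + I)*(5 + I)) = 2*((5 + I)*(12 + I)) = 2*(5 + I)*(12 + I))
126*(V(B(-5)) + O) = 126*((120 + 2*((-5)**3)**2 + 34*(-5)**3) + 134) = 126*((120 + 2*(-125)**2 + 34*(-125)) + 134) = 126*((120 + 2*15625 - 4250) + 134) = 126*((120 + 31250 - 4250) + 134) = 126*(27120 + 134) = 126*27254 = 3434004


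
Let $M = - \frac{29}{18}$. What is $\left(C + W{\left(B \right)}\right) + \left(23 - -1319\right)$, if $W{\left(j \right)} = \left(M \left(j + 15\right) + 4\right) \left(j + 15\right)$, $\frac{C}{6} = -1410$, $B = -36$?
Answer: $- \frac{15825}{2} \approx -7912.5$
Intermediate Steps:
$C = -8460$ ($C = 6 \left(-1410\right) = -8460$)
$M = - \frac{29}{18}$ ($M = \left(-29\right) \frac{1}{18} = - \frac{29}{18} \approx -1.6111$)
$W{\left(j \right)} = \left(15 + j\right) \left(- \frac{121}{6} - \frac{29 j}{18}\right)$ ($W{\left(j \right)} = \left(- \frac{29 \left(j + 15\right)}{18} + 4\right) \left(j + 15\right) = \left(- \frac{29 \left(15 + j\right)}{18} + 4\right) \left(15 + j\right) = \left(\left(- \frac{145}{6} - \frac{29 j}{18}\right) + 4\right) \left(15 + j\right) = \left(- \frac{121}{6} - \frac{29 j}{18}\right) \left(15 + j\right) = \left(15 + j\right) \left(- \frac{121}{6} - \frac{29 j}{18}\right)$)
$\left(C + W{\left(B \right)}\right) + \left(23 - -1319\right) = \left(-8460 - \left(- \frac{2587}{2} + 2088\right)\right) + \left(23 - -1319\right) = \left(-8460 - \frac{1589}{2}\right) + \left(23 + 1319\right) = \left(-8460 - \frac{1589}{2}\right) + 1342 = - \frac{18509}{2} + 1342 = - \frac{15825}{2}$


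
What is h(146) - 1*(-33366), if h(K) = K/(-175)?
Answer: 5838904/175 ≈ 33365.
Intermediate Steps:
h(K) = -K/175 (h(K) = K*(-1/175) = -K/175)
h(146) - 1*(-33366) = -1/175*146 - 1*(-33366) = -146/175 + 33366 = 5838904/175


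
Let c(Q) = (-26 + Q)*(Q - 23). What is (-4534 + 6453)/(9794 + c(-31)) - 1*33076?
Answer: -425752353/12872 ≈ -33076.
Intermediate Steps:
c(Q) = (-26 + Q)*(-23 + Q)
(-4534 + 6453)/(9794 + c(-31)) - 1*33076 = (-4534 + 6453)/(9794 + (598 + (-31)² - 49*(-31))) - 1*33076 = 1919/(9794 + (598 + 961 + 1519)) - 33076 = 1919/(9794 + 3078) - 33076 = 1919/12872 - 33076 = -425752353/12872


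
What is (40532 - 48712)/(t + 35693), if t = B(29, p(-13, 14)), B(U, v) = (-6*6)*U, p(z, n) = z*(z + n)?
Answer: -8180/34649 ≈ -0.23608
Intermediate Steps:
p(z, n) = z*(n + z)
B(U, v) = -36*U
t = -1044 (t = -36*29 = -1044)
(40532 - 48712)/(t + 35693) = (40532 - 48712)/(-1044 + 35693) = -8180/34649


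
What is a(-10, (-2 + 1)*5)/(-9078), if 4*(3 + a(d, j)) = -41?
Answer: 53/36312 ≈ 0.0014596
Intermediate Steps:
a(d, j) = -53/4 (a(d, j) = -3 + (¼)*(-41) = -3 - 41/4 = -53/4)
a(-10, (-2 + 1)*5)/(-9078) = -53/4/(-9078) = -53/4*(-1/9078) = 53/36312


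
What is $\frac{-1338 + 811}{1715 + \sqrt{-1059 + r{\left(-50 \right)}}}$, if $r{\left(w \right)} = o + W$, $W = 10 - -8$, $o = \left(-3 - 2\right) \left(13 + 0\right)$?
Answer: $- \frac{129115}{420333} + \frac{527 i \sqrt{1106}}{2942331} \approx -0.30717 + 0.0059566 i$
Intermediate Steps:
$o = -65$ ($o = \left(-5\right) 13 = -65$)
$W = 18$ ($W = 10 + 8 = 18$)
$r{\left(w \right)} = -47$ ($r{\left(w \right)} = -65 + 18 = -47$)
$\frac{-1338 + 811}{1715 + \sqrt{-1059 + r{\left(-50 \right)}}} = \frac{-1338 + 811}{1715 + \sqrt{-1059 - 47}} = - \frac{527}{1715 + \sqrt{-1106}} = - \frac{527}{1715 + i \sqrt{1106}}$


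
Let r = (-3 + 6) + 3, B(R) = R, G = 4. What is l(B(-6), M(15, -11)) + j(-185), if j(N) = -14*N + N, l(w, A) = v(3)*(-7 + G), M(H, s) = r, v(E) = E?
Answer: 2396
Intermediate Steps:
r = 6 (r = 3 + 3 = 6)
M(H, s) = 6
l(w, A) = -9 (l(w, A) = 3*(-7 + 4) = 3*(-3) = -9)
j(N) = -13*N
l(B(-6), M(15, -11)) + j(-185) = -9 - 13*(-185) = -9 + 2405 = 2396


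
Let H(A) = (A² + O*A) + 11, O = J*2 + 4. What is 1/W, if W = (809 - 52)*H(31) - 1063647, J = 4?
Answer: -1/46239 ≈ -2.1627e-5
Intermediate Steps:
O = 12 (O = 4*2 + 4 = 8 + 4 = 12)
H(A) = 11 + A² + 12*A (H(A) = (A² + 12*A) + 11 = 11 + A² + 12*A)
W = -46239 (W = (809 - 52)*(11 + 31² + 12*31) - 1063647 = 757*(11 + 961 + 372) - 1063647 = 757*1344 - 1063647 = 1017408 - 1063647 = -46239)
1/W = 1/(-46239) = -1/46239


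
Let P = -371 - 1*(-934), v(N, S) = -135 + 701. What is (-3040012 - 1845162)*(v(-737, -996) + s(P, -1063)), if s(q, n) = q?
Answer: -5515361446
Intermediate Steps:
v(N, S) = 566
P = 563 (P = -371 + 934 = 563)
(-3040012 - 1845162)*(v(-737, -996) + s(P, -1063)) = (-3040012 - 1845162)*(566 + 563) = -4885174*1129 = -5515361446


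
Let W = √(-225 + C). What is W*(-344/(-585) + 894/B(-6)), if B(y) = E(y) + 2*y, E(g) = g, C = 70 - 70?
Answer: -28711*I/39 ≈ -736.18*I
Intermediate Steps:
C = 0
W = 15*I (W = √(-225 + 0) = √(-225) = 15*I ≈ 15.0*I)
B(y) = 3*y (B(y) = y + 2*y = 3*y)
W*(-344/(-585) + 894/B(-6)) = (15*I)*(-344/(-585) + 894/((3*(-6)))) = (15*I)*(-344*(-1/585) + 894/(-18)) = (15*I)*(344/585 + 894*(-1/18)) = (15*I)*(344/585 - 149/3) = (15*I)*(-28711/585) = -28711*I/39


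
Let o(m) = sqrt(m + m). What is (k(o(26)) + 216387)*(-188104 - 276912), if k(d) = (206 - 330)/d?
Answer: -100623417192 + 28830992*sqrt(13)/13 ≈ -1.0062e+11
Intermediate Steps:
o(m) = sqrt(2)*sqrt(m) (o(m) = sqrt(2*m) = sqrt(2)*sqrt(m))
k(d) = -124/d
(k(o(26)) + 216387)*(-188104 - 276912) = (-124*sqrt(13)/26 + 216387)*(-188104 - 276912) = (-124*sqrt(13)/26 + 216387)*(-465016) = (-62*sqrt(13)/13 + 216387)*(-465016) = (216387 - 62*sqrt(13)/13)*(-465016) = -100623417192 + 28830992*sqrt(13)/13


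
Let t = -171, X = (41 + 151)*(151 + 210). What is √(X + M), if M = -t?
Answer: √69483 ≈ 263.60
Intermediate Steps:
X = 69312 (X = 192*361 = 69312)
M = 171 (M = -1*(-171) = 171)
√(X + M) = √(69312 + 171) = √69483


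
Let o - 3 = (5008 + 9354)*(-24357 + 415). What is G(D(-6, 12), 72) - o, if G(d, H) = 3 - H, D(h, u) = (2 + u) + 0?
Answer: 343854932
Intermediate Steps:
D(h, u) = 2 + u
o = -343855001 (o = 3 + (5008 + 9354)*(-24357 + 415) = 3 + 14362*(-23942) = 3 - 343855004 = -343855001)
G(D(-6, 12), 72) - o = (3 - 1*72) - 1*(-343855001) = (3 - 72) + 343855001 = -69 + 343855001 = 343854932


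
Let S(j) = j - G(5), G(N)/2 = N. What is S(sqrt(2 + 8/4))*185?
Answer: -1480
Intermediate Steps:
G(N) = 2*N
S(j) = -10 + j (S(j) = j - 2*5 = j - 1*10 = j - 10 = -10 + j)
S(sqrt(2 + 8/4))*185 = (-10 + sqrt(2 + 8/4))*185 = (-10 + sqrt(2 + 8*(1/4)))*185 = (-10 + sqrt(2 + 2))*185 = (-10 + sqrt(4))*185 = (-10 + 2)*185 = -8*185 = -1480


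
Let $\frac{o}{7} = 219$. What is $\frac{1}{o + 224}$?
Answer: $\frac{1}{1757} \approx 0.00056915$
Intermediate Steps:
$o = 1533$ ($o = 7 \cdot 219 = 1533$)
$\frac{1}{o + 224} = \frac{1}{1533 + 224} = \frac{1}{1757}$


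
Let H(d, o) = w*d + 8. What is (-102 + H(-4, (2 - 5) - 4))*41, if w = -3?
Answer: -3362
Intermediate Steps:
H(d, o) = 8 - 3*d (H(d, o) = -3*d + 8 = 8 - 3*d)
(-102 + H(-4, (2 - 5) - 4))*41 = (-102 + (8 - 3*(-4)))*41 = (-102 + (8 + 12))*41 = (-102 + 20)*41 = -82*41 = -3362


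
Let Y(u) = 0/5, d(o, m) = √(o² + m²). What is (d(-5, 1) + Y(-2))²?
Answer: 26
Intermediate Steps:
d(o, m) = √(m² + o²)
Y(u) = 0 (Y(u) = 0*(⅕) = 0)
(d(-5, 1) + Y(-2))² = (√(1² + (-5)²) + 0)² = (√(1 + 25) + 0)² = (√26 + 0)² = (√26)² = 26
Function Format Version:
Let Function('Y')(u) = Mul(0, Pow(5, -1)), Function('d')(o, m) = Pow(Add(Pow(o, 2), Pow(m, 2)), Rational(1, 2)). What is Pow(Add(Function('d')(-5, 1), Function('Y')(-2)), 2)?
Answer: 26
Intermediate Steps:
Function('d')(o, m) = Pow(Add(Pow(m, 2), Pow(o, 2)), Rational(1, 2))
Function('Y')(u) = 0 (Function('Y')(u) = Mul(0, Rational(1, 5)) = 0)
Pow(Add(Function('d')(-5, 1), Function('Y')(-2)), 2) = Pow(Add(Pow(Add(Pow(1, 2), Pow(-5, 2)), Rational(1, 2)), 0), 2) = Pow(Add(Pow(Add(1, 25), Rational(1, 2)), 0), 2) = Pow(Add(Pow(26, Rational(1, 2)), 0), 2) = Pow(Pow(26, Rational(1, 2)), 2) = 26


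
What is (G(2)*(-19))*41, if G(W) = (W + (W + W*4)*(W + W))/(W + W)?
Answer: -16359/2 ≈ -8179.5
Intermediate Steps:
G(W) = (W + 10*W²)/(2*W) (G(W) = (W + (W + 4*W)*(2*W))/((2*W)) = (W + (5*W)*(2*W))*(1/(2*W)) = (W + 10*W²)*(1/(2*W)) = (W + 10*W²)/(2*W))
(G(2)*(-19))*41 = ((½ + 5*2)*(-19))*41 = ((½ + 10)*(-19))*41 = ((21/2)*(-19))*41 = -399/2*41 = -16359/2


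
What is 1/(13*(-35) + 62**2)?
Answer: 1/3389 ≈ 0.00029507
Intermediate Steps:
1/(13*(-35) + 62**2) = 1/(-455 + 3844) = 1/3389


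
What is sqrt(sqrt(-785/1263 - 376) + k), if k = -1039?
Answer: sqrt(-1657380591 + 1263*I*sqrt(600774999))/1263 ≈ 0.30102 + 32.235*I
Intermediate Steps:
sqrt(sqrt(-785/1263 - 376) + k) = sqrt(sqrt(-785/1263 - 376) - 1039) = sqrt(sqrt(-475673/1263) - 1039) = sqrt(I*sqrt(600774999)/1263 - 1039) = sqrt(-1039 + I*sqrt(600774999)/1263)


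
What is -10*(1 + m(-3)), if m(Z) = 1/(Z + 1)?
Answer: -5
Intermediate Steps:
m(Z) = 1/(1 + Z)
-10*(1 + m(-3)) = -10*(1 + 1/(1 - 3)) = -10*(1 + 1/(-2)) = -10*(1 - ½) = -10*½ = -5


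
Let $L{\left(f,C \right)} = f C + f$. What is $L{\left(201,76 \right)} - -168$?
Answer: $15645$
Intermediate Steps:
$L{\left(f,C \right)} = f + C f$ ($L{\left(f,C \right)} = C f + f = f + C f$)
$L{\left(201,76 \right)} - -168 = 201 \left(1 + 76\right) - -168 = 201 \cdot 77 + 168 = 15477 + 168 = 15645$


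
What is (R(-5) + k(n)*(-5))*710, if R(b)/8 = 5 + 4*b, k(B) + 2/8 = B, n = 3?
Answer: -189925/2 ≈ -94963.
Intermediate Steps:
k(B) = -1/4 + B
R(b) = 40 + 32*b (R(b) = 8*(5 + 4*b) = 40 + 32*b)
(R(-5) + k(n)*(-5))*710 = ((40 + 32*(-5)) + (-1/4 + 3)*(-5))*710 = ((40 - 160) + (11/4)*(-5))*710 = (-120 - 55/4)*710 = -535/4*710 = -189925/2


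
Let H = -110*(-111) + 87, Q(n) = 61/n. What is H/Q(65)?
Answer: 799305/61 ≈ 13103.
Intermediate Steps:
H = 12297 (H = 12210 + 87 = 12297)
H/Q(65) = 12297/((61/65)) = 12297/((61*(1/65))) = 12297/(61/65) = 12297*(65/61) = 799305/61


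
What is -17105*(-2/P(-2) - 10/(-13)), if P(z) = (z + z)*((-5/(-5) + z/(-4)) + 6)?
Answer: -557623/39 ≈ -14298.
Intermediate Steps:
P(z) = 2*z*(7 - z/4) (P(z) = (2*z)*((-5*(-⅕) + z*(-¼)) + 6) = (2*z)*((1 - z/4) + 6) = (2*z)*(7 - z/4) = 2*z*(7 - z/4))
-17105*(-2/P(-2) - 10/(-13)) = -17105*(-2*(-1/(28 - 1*(-2))) - 10/(-13)) = -17105*(-2*(-1/(28 + 2)) - 10*(-1/13)) = -17105*(-2/((½)*(-2)*30) + 10/13) = -17105*(-2/(-30) + 10/13) = -17105*(-2*(-1/30) + 10/13) = -17105*(1/15 + 10/13) = -17105*163/195 = -557623/39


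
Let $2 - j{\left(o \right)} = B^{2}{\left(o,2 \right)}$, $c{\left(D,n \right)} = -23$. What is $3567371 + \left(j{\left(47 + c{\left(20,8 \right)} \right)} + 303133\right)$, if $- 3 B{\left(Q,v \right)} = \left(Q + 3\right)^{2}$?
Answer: $3811457$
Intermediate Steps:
$B{\left(Q,v \right)} = - \frac{\left(3 + Q\right)^{2}}{3}$ ($B{\left(Q,v \right)} = - \frac{\left(Q + 3\right)^{2}}{3} = - \frac{\left(3 + Q\right)^{2}}{3}$)
$j{\left(o \right)} = 2 - \frac{\left(3 + o\right)^{4}}{9}$ ($j{\left(o \right)} = 2 - \left(- \frac{\left(3 + o\right)^{2}}{3}\right)^{2} = 2 - \frac{\left(3 + o\right)^{4}}{9}$)
$3567371 + \left(j{\left(47 + c{\left(20,8 \right)} \right)} + 303133\right) = 3567371 + \left(\left(2 - \frac{\left(3 + \left(47 - 23\right)\right)^{4}}{9}\right) + 303133\right) = 3567371 + \left(\left(2 - \frac{\left(3 + 24\right)^{4}}{9}\right) + 303133\right) = 3567371 + \left(\left(2 - \frac{27^{4}}{9}\right) + 303133\right) = 3567371 + \left(\left(2 - 59049\right) + 303133\right) = 3567371 + \left(-59047 + 303133\right) = 3567371 + 244086 = 3811457$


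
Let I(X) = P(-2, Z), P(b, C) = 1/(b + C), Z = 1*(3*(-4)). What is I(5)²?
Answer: 1/196 ≈ 0.0051020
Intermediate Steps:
Z = -12 (Z = 1*(-12) = -12)
P(b, C) = 1/(C + b)
I(X) = -1/14 (I(X) = 1/(-12 - 2) = 1/(-14) = -1/14)
I(5)² = (-1/14)² = 1/196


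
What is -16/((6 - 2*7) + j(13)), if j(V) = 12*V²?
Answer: -4/505 ≈ -0.0079208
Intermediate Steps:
-16/((6 - 2*7) + j(13)) = -16/((6 - 2*7) + 12*13²) = -16/((6 - 14) + 12*169) = -16/(-8 + 2028) = -16/2020 = -16*1/2020 = -4/505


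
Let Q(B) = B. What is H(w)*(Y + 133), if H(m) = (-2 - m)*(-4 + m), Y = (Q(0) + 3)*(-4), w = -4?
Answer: -1936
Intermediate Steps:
Y = -12 (Y = (0 + 3)*(-4) = 3*(-4) = -12)
H(m) = (-4 + m)*(-2 - m)
H(w)*(Y + 133) = (8 - 1*(-4)² + 2*(-4))*(-12 + 133) = (8 - 1*16 - 8)*121 = (8 - 16 - 8)*121 = -16*121 = -1936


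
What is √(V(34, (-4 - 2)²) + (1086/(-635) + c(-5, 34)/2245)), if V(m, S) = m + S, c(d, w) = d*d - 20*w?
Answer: 3*√614177340985/285115 ≈ 8.2461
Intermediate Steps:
c(d, w) = d² - 20*w
V(m, S) = S + m
√(V(34, (-4 - 2)²) + (1086/(-635) + c(-5, 34)/2245)) = √(((-4 - 2)² + 34) + (1086/(-635) + ((-5)² - 20*34)/2245)) = √(((-6)² + 34) + (1086*(-1/635) + (25 - 680)*(1/2245))) = √((36 + 34) + (-1086/635 - 655*1/2245)) = √(70 + (-1086/635 - 131/449)) = √(70 - 570799/285115) = √(19387251/285115) = 3*√614177340985/285115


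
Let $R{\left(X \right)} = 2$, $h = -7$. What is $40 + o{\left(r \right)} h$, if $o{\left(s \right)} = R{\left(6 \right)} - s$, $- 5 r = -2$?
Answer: $\frac{144}{5} \approx 28.8$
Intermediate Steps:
$r = \frac{2}{5}$ ($r = \left(- \frac{1}{5}\right) \left(-2\right) = \frac{2}{5} \approx 0.4$)
$o{\left(s \right)} = 2 - s$
$40 + o{\left(r \right)} h = 40 + \left(2 - \frac{2}{5}\right) \left(-7\right) = 40 + \frac{8}{5} \left(-7\right) = 40 - \frac{56}{5} = \frac{144}{5}$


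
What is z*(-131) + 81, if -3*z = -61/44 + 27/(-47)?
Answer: -28681/6204 ≈ -4.6230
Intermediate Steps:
z = 4055/6204 (z = -(-61/44 + 27/(-47))/3 = -(-61*1/44 + 27*(-1/47))/3 = -(-61/44 - 27/47)/3 = -⅓*(-4055/2068) = 4055/6204 ≈ 0.65361)
z*(-131) + 81 = (4055/6204)*(-131) + 81 = -531205/6204 + 81 = -28681/6204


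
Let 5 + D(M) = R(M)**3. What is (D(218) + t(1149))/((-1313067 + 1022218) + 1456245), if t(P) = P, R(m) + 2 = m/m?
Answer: 1143/1165396 ≈ 0.00098078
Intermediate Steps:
R(m) = -1 (R(m) = -2 + m/m = -2 + 1 = -1)
D(M) = -6 (D(M) = -5 + (-1)**3 = -5 - 1 = -6)
(D(218) + t(1149))/((-1313067 + 1022218) + 1456245) = (-6 + 1149)/((-1313067 + 1022218) + 1456245) = 1143/(-290849 + 1456245) = 1143/1165396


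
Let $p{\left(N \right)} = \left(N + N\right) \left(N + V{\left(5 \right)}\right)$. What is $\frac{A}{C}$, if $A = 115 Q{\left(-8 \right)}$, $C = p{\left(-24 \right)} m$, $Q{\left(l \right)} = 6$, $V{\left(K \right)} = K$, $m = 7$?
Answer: $\frac{115}{1064} \approx 0.10808$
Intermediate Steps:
$p{\left(N \right)} = 2 N \left(5 + N\right)$ ($p{\left(N \right)} = \left(N + N\right) \left(N + 5\right) = 2 N \left(5 + N\right)$)
$C = 6384$ ($C = 2 \left(-24\right) \left(5 - 24\right) 7 = 2 \left(-24\right) \left(-19\right) 7 = 912 \cdot 7 = 6384$)
$A = 690$ ($A = 115 \cdot 6 = 690$)
$\frac{A}{C} = \frac{690}{6384} = 690 \cdot \frac{1}{6384} = \frac{115}{1064}$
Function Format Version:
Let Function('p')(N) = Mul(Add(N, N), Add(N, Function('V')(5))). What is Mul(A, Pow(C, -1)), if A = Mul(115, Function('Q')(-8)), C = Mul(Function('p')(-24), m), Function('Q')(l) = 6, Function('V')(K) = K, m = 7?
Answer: Rational(115, 1064) ≈ 0.10808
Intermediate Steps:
Function('p')(N) = Mul(2, N, Add(5, N)) (Function('p')(N) = Mul(Add(N, N), Add(N, 5)) = Mul(Mul(2, N), Add(5, N)) = Mul(2, N, Add(5, N)))
C = 6384 (C = Mul(Mul(2, -24, Add(5, -24)), 7) = Mul(Mul(2, -24, -19), 7) = Mul(912, 7) = 6384)
A = 690 (A = Mul(115, 6) = 690)
Mul(A, Pow(C, -1)) = Mul(690, Pow(6384, -1)) = Mul(690, Rational(1, 6384)) = Rational(115, 1064)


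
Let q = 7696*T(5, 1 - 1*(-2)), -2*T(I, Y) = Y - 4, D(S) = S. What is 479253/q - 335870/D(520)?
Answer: -2006185/3848 ≈ -521.36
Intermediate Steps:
T(I, Y) = 2 - Y/2 (T(I, Y) = -(Y - 4)/2 = -(-4 + Y)/2 = 2 - Y/2)
q = 3848 (q = 7696*(2 - (1 - 1*(-2))/2) = 7696*(2 - (1 + 2)/2) = 7696*(2 - ½*3) = 7696*(2 - 3/2) = 7696*(½) = 3848)
479253/q - 335870/D(520) = 479253/3848 - 335870/520 = 479253*(1/3848) - 335870*1/520 = 479253/3848 - 33587/52 = -2006185/3848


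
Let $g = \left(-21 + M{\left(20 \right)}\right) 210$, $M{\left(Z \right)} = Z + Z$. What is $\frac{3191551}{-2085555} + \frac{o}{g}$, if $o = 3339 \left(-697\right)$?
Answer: $- \frac{46346771291}{79251090} \approx -584.81$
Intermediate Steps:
$M{\left(Z \right)} = 2 Z$
$o = -2327283$
$g = 3990$ ($g = \left(-21 + 2 \cdot 20\right) 210 = \left(-21 + 40\right) 210 = 19 \cdot 210 = 3990$)
$\frac{3191551}{-2085555} + \frac{o}{g} = \frac{3191551}{-2085555} - \frac{2327283}{3990} = 3191551 \left(- \frac{1}{2085555}\right) - \frac{110823}{190} = - \frac{3191551}{2085555} - \frac{110823}{190} = - \frac{46346771291}{79251090}$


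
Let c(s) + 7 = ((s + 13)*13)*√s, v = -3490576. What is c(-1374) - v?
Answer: 3490569 - 17693*I*√1374 ≈ 3.4906e+6 - 6.5584e+5*I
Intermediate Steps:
c(s) = -7 + √s*(169 + 13*s) (c(s) = -7 + ((s + 13)*13)*√s = -7 + ((13 + s)*13)*√s = -7 + (169 + 13*s)*√s = -7 + √s*(169 + 13*s))
c(-1374) - v = (-7 + 13*(-1374)^(3/2) + 169*√(-1374)) - 1*(-3490576) = (-7 + 13*(-1374*I*√1374) + 169*(I*√1374)) + 3490576 = (-7 - 17862*I*√1374 + 169*I*√1374) + 3490576 = (-7 - 17693*I*√1374) + 3490576 = 3490569 - 17693*I*√1374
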